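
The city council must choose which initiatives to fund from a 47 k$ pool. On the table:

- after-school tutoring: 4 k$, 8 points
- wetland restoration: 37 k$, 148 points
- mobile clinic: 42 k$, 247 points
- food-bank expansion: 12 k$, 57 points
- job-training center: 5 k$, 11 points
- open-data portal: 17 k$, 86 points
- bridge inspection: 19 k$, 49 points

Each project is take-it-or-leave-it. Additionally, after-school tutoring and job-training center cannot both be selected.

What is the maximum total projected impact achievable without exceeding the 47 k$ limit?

258

By projected impact per k$: mobile clinic 5.88, open-data portal 5.06, food-bank expansion 4.75 lead.
Best packing: mobile clinic + job-training center — 47 k$, 258 total.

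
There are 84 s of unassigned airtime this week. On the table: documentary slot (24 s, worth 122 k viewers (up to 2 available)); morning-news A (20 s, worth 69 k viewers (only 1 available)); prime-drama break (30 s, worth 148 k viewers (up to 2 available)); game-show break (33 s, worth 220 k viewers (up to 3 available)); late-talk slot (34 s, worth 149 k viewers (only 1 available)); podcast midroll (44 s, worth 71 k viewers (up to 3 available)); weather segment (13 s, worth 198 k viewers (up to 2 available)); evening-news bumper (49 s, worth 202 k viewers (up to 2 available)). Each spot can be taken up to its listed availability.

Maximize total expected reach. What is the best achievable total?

The ratio ordering already packs tightly: documentary slot + game-show break + 2×weather segment, 83 s, 738.
The spare 1 s is too small for any remaining spot, and no exchange beats 738.

738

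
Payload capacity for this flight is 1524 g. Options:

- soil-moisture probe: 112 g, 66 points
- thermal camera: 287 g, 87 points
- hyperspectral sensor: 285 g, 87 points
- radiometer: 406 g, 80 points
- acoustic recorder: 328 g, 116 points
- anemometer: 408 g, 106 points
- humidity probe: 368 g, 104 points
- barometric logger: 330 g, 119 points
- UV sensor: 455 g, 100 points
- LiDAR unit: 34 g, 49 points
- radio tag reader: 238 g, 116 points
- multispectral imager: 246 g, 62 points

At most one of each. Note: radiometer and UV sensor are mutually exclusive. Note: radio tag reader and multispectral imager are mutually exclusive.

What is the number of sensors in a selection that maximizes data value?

The maximum data value within 1524 g is 574.
For example thermal camera + hyperspectral sensor + acoustic recorder + barometric logger + LiDAR unit + radio tag reader achieves it, using 1502 g.
All optima have 6 sensors.

6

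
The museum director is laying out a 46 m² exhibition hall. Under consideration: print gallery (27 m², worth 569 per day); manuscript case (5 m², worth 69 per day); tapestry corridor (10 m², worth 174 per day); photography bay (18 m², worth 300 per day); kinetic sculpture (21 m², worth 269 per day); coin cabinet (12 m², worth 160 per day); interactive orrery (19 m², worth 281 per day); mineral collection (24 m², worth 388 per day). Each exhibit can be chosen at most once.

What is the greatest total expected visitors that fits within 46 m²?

By expected visitors per m²: print gallery 21.07, tapestry corridor 17.40, photography bay 16.67 lead.
A density-first pass picks print gallery + manuscript case + tapestry corridor — 812 at 42 m².
The 15 m² tied up in manuscript case and tapestry corridor is better spent on photography bay — total rises to 869 (45 m²).

869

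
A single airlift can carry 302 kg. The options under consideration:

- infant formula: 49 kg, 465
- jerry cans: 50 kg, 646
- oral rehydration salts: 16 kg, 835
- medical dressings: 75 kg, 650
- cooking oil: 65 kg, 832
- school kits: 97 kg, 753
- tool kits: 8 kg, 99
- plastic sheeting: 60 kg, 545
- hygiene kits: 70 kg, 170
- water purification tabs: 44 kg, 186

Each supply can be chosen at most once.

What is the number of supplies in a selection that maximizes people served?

6

The maximum people served within 302 kg is 3710.
For example jerry cans + oral rehydration salts + cooking oil + school kits + tool kits + plastic sheeting achieves it, using 296 kg.
Every optimal selection uses 6 supplies.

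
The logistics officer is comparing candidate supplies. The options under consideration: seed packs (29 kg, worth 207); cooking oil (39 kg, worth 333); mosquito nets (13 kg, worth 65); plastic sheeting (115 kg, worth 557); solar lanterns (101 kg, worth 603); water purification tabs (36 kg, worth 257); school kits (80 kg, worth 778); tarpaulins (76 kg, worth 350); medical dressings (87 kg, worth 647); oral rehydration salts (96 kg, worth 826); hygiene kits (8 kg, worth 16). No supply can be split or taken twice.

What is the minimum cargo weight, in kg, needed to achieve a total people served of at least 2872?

Need the lightest bundle worth ≥ 2872.
Taking cooking oil + mosquito nets + water purification tabs + school kits + medical dressings + oral rehydration salts gives 2906 (≥ 2872) for 351 kg.
No combination under 351 kg hits 2872.

351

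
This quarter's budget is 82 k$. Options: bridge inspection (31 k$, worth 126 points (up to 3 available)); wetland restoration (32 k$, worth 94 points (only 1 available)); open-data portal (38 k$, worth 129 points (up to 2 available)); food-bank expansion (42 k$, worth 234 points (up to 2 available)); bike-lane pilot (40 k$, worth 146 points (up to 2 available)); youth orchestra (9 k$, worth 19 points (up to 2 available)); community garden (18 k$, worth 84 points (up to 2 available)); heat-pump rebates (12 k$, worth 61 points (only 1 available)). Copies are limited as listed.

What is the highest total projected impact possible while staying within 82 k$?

Density check — food-bank expansion 5.57, heat-pump rebates 5.08, community garden 4.67, bridge inspection 4.06 are the best per k$.
Taking the top-ratio projects first gives food-bank expansion + youth orchestra + community garden + heat-pump rebates for 398 (81 k$).
Replace youth orchestra and heat-pump rebates with community garden: the trade gains 4 net, giving 402 at 78 k$.
The spare 4 k$ is too small for any remaining project, and no exchange beats 402.

402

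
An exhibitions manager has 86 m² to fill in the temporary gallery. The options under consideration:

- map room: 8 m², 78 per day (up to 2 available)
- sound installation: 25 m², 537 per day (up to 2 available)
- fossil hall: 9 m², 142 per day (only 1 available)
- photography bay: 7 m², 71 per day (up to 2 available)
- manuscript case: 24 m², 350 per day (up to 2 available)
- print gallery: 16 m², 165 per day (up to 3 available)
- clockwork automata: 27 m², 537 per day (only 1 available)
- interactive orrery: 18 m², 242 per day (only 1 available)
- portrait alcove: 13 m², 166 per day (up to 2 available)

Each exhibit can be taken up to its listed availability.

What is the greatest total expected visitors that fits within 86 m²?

Density check — sound installation 21.48, clockwork automata 19.89, fossil hall 15.78, manuscript case 14.58 are the best per m².
2×sound installation + fossil hall + clockwork automata uses 86 of the 86 m² and totals 1753.
That's the maximum — no swap from here does better than 1753.

1753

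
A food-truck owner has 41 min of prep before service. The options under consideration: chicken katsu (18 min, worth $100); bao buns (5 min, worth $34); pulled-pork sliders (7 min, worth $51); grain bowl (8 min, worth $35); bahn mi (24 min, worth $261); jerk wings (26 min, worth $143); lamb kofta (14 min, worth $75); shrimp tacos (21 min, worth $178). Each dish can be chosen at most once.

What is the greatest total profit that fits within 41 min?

The ratio heuristic lands on bao buns + pulled-pork sliders + bahn mi (346) but leaves 5 min idle.
Replace bao buns with grain bowl: the trade gains 1 net, giving 347 at 39 min.
Next best is bao buns + pulled-pork sliders + bahn mi at 346 (36 min) — short by 1.

347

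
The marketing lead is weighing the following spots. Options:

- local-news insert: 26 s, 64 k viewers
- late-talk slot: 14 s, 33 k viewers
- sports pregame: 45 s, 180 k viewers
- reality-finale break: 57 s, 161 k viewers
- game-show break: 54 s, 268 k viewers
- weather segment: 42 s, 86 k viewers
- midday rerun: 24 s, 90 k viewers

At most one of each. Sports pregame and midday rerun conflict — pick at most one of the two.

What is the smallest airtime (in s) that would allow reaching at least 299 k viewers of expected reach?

68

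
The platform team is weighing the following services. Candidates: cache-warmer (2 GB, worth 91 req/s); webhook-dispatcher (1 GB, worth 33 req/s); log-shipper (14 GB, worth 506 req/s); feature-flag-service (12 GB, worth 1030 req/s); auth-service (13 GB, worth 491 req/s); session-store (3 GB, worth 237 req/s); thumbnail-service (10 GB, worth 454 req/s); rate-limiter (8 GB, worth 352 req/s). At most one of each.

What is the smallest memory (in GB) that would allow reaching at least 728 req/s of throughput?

12

Need the lightest bundle worth ≥ 728.
feature-flag-service reaches 1030 using 12 GB.
Below 12 GB the best achievable stays under 728.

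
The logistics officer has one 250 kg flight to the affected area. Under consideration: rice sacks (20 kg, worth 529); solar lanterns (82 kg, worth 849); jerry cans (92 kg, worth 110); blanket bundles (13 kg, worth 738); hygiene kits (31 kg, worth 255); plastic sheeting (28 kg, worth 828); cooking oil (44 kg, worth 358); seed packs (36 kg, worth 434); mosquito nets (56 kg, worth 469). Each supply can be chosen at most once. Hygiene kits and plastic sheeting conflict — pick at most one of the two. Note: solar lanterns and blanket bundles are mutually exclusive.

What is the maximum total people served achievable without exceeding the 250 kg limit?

3356

By people served per kg: blanket bundles 56.77, plastic sheeting 29.57, rice sacks 26.45 lead.
Rice sacks + blanket bundles + plastic sheeting + cooking oil + seed packs + mosquito nets uses 197 of the 250 kg and totals 3356.
The closest alternative, rice sacks + solar lanterns + plastic sheeting + seed packs + mosquito nets, reaches only 3109.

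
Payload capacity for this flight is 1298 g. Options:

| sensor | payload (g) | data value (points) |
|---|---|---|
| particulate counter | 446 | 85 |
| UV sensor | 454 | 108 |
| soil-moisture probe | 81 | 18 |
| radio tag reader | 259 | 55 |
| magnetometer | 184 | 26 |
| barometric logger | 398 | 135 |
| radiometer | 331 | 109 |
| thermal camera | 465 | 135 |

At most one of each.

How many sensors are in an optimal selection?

4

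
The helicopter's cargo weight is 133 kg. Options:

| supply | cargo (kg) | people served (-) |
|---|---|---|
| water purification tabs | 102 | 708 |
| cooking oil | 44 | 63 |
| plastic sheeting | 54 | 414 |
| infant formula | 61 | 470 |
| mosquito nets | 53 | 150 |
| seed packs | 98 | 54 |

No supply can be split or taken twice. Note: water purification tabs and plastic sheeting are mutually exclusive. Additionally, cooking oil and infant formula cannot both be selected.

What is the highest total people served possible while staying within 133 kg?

By people served per kg: infant formula 7.70, plastic sheeting 7.67, water purification tabs 6.94, mosquito nets 2.83 lead.
Best packing: plastic sheeting + infant formula — 115 kg, 884 total.
An exhaustive check of the 64 subsets confirms 884.

884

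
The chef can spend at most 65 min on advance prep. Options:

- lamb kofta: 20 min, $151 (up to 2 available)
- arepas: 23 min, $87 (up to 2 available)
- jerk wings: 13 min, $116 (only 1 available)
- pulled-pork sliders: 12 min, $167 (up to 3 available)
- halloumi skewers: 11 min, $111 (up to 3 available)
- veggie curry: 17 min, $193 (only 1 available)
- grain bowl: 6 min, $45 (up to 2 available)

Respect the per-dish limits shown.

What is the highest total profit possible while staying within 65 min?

Ranking by ratio (profit/min): pulled-pork sliders 13.92, veggie curry 11.35, halloumi skewers 10.09, jerk wings 8.92.
Taking 3×pulled-pork sliders + halloumi skewers + veggie curry: 64 min used, 805 in profit.
The spare 1 min is too small for any remaining dish, and no exchange beats 805.

805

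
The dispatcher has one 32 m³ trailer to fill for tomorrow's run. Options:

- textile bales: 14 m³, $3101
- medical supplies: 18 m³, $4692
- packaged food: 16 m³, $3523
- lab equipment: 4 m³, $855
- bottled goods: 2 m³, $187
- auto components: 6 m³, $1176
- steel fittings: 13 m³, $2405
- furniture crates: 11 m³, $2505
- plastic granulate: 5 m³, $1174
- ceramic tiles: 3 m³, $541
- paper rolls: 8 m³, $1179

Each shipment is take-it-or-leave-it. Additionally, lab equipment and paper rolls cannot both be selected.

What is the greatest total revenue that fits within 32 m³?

7793

A density-first pass picks medical supplies + lab equipment + bottled goods + plastic granulate + ceramic tiles — 7449 at 32 m³.
Reworking the packing: textile bales + medical supplies uses 32 m³ and improves the total to 7793.
The closest alternative, medical supplies + furniture crates + ceramic tiles, reaches only 7738.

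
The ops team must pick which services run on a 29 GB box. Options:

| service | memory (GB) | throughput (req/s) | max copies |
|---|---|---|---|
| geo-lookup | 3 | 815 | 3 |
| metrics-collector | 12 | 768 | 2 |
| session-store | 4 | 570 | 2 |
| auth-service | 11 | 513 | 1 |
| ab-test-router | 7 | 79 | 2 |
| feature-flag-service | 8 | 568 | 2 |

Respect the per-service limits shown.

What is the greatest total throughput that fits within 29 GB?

4353

Greedy by ratio would take 3×geo-lookup + 2×session-store + feature-flag-service: 25 GB used, total 4153.
Replace feature-flag-service with metrics-collector: the trade gains 200 net, giving 4353 at 29 GB.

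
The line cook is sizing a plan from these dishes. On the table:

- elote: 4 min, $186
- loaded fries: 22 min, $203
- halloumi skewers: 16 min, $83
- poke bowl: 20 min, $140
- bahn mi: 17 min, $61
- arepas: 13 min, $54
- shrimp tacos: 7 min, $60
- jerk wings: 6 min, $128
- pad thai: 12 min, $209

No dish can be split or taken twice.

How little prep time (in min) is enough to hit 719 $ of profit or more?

44

Need the lightest bundle worth ≥ 719.
Taking elote + loaded fries + jerk wings + pad thai gives 726 (≥ 719) for 44 min.
Below 44 min the best achievable stays under 719.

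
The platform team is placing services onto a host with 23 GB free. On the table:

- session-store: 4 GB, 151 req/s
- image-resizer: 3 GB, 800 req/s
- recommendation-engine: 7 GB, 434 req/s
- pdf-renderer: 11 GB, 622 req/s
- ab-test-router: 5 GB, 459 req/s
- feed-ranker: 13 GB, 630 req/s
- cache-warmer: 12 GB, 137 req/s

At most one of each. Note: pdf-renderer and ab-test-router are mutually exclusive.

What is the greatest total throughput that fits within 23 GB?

1889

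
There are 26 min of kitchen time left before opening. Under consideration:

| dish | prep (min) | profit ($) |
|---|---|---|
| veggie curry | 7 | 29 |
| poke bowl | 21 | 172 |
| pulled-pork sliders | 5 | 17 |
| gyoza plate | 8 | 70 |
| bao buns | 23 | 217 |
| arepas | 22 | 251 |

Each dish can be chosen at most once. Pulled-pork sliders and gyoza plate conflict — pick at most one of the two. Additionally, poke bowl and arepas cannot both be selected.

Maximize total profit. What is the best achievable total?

Taking arepas: 22 min used, 251 in profit.
The closest alternative, bao buns, reaches only 217.

251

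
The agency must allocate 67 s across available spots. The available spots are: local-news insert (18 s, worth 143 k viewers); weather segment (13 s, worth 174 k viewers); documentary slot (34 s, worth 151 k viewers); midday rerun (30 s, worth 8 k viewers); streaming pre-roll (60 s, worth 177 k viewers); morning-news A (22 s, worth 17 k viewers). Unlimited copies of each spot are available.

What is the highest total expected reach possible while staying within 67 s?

870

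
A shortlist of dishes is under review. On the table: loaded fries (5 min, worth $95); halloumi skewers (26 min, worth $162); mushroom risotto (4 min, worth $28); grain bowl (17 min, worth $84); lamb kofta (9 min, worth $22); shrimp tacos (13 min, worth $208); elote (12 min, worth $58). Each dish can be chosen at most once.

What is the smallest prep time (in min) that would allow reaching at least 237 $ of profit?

18

Look for the lowest-prep combination reaching 237.
Taking loaded fries + shrimp tacos gives 303 (≥ 237) for 18 min.
Below 18 min the best achievable stays under 237.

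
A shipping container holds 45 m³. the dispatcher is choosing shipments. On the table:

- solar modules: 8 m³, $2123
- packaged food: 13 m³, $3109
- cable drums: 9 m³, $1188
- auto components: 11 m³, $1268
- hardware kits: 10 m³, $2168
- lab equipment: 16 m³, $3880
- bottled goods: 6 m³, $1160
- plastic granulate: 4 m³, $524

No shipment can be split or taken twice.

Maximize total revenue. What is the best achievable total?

10317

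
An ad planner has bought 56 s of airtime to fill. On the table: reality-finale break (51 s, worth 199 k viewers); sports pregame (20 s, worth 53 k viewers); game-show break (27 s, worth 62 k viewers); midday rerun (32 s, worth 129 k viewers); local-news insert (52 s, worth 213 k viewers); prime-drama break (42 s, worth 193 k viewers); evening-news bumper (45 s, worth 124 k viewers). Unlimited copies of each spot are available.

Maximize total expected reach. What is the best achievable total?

213

A density-first pass picks prime-drama break — 193 at 42 s.
Replace prime-drama break with local-news insert: the trade gains 20 net, giving 213 at 52 s.
Every other selection either busts 56 s or fails to beat 213.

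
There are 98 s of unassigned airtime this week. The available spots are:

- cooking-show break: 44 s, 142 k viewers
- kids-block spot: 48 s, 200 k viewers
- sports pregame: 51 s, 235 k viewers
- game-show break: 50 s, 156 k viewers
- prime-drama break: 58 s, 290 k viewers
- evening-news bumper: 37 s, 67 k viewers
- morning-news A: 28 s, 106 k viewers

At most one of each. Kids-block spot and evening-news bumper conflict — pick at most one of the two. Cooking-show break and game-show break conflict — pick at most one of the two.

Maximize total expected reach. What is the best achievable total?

Taking prime-drama break + morning-news A: 86 s used, 396 in expected reach.

396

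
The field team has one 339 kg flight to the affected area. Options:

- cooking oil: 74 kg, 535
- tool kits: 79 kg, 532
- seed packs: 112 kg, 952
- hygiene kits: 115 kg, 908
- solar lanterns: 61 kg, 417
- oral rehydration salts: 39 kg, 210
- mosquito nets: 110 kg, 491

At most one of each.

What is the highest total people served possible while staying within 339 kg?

2487

Filling by ratio: cooking oil + seed packs + hygiene kits for 2395, with 38 kg left unused.
Replace cooking oil with solar lanterns + oral rehydration salts: the trade gains 92 net, giving 2487 at 327 kg.
Nothing else within 339 kg beats 2487.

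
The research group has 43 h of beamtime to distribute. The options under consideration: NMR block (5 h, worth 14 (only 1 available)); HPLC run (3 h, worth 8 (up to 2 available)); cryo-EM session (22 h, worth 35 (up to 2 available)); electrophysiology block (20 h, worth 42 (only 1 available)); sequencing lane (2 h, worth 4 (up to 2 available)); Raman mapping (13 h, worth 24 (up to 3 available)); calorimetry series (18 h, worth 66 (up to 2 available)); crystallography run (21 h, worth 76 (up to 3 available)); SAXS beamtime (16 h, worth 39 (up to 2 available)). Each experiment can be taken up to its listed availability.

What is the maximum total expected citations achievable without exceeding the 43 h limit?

Ranking by ratio (expected citations/h): calorimetry series 3.67, crystallography run 3.62, NMR block 2.80.
Taking the top-ratio experiments first gives NMR block + sequencing lane + 2×calorimetry series for 150 (43 h).
Replace NMR block and sequencing lane and 2×calorimetry series with 2×crystallography run: the trade gains 2 net, giving 152 at 42 h.
No other feasible combination exceeds 152.

152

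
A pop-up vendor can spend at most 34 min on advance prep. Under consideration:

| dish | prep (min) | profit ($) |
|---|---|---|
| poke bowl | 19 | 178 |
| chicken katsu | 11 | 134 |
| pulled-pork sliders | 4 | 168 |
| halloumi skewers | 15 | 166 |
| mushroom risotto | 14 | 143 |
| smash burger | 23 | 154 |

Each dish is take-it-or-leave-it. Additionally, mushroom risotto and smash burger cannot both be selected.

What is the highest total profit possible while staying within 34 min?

Greedy by ratio would take chicken katsu + pulled-pork sliders + halloumi skewers: 30 min used, total 468.
The 15 min tied up in halloumi skewers is better spent on poke bowl — total rises to 480 (34 min).
That's the maximum — no feasible swap from here does better than 480.

480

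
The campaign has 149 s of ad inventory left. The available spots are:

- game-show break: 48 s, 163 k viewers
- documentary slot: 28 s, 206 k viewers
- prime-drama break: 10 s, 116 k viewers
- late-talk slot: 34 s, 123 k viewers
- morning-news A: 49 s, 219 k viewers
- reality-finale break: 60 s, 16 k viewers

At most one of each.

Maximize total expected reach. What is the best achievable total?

Density check — prime-drama break 11.60, documentary slot 7.36, morning-news A 4.47, late-talk slot 3.62 are the best per s.
Filling by ratio: documentary slot + prime-drama break + late-talk slot + morning-news A for 664, with 28 s left unused.
The 34 s tied up in late-talk slot is better spent on game-show break — total rises to 704 (135 s).

704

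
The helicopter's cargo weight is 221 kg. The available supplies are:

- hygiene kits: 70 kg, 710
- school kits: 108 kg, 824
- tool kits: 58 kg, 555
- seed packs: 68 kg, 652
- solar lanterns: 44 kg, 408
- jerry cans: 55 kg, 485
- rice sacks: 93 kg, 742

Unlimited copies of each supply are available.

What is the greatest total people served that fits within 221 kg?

2130

Best packing: 3×hygiene kits — 210 kg, 2130 total.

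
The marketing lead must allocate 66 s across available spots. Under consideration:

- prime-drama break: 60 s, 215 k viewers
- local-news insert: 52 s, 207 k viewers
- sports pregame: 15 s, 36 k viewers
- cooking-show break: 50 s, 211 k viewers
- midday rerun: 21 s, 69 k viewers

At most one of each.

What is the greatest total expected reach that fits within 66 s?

Ranking by ratio (expected reach/s): cooking-show break 4.22, local-news insert 3.98, prime-drama break 3.58.
The ratio ordering already packs tightly: sports pregame + cooking-show break, 65 s, 247.
An exhaustive check of the 32 subsets confirms 247.

247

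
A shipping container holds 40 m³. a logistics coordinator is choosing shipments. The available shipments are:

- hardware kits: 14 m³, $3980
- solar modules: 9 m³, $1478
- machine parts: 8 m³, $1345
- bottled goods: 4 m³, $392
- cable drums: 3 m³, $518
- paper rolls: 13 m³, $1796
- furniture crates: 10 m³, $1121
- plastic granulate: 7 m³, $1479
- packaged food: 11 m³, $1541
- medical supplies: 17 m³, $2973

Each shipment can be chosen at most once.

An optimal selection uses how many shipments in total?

3

The maximum revenue within 40 m³ is 8432.
One optimal bundle: hardware kits + plastic granulate + medical supplies (38 m³).
Every optimal selection uses 3 shipments.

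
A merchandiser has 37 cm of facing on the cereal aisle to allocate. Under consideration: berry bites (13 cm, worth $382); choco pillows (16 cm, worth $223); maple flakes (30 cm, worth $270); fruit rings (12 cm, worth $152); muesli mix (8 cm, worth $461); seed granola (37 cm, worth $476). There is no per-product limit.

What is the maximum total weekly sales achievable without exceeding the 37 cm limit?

1844

Density check — muesli mix 57.62, berry bites 29.38, choco pillows 13.94, seed granola 12.86 are the best per cm.
Best packing: 4×muesli mix — 32 cm, 1844 total.
No other feasible combination exceeds 1844.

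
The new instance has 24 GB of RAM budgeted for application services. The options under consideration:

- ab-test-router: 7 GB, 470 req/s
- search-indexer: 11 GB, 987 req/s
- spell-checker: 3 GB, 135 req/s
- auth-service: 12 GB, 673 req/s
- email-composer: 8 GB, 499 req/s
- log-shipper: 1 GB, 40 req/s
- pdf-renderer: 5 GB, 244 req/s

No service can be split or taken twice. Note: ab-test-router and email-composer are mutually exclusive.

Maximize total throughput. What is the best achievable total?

1741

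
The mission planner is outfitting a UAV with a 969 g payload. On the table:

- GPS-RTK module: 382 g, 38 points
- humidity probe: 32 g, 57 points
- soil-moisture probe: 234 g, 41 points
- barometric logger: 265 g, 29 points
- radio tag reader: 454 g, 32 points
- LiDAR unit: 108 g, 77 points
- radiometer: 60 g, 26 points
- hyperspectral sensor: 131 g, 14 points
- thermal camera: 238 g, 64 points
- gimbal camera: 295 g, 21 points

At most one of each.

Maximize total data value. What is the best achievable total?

294

Density check — humidity probe 1.78, LiDAR unit 0.71, radiometer 0.43, thermal camera 0.27 are the best per g.
Humidity probe + soil-moisture probe + barometric logger + LiDAR unit + radiometer + thermal camera uses 937 of the 969 g and totals 294.
The closest alternative, humidity probe + soil-moisture probe + LiDAR unit + radiometer + thermal camera + gimbal camera, reaches only 286.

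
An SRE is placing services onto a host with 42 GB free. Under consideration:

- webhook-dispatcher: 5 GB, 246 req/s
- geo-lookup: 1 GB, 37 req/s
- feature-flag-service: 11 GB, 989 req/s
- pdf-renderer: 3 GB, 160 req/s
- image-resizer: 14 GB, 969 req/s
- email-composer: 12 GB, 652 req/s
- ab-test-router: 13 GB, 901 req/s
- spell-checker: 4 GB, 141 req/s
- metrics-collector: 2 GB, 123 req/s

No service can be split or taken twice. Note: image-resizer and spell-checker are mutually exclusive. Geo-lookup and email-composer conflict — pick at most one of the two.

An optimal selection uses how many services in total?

5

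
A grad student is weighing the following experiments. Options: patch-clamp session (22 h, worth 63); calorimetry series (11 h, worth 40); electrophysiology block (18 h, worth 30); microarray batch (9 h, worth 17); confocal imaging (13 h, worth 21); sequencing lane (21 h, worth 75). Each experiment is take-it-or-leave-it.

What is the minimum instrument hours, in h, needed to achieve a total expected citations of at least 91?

Look for the lowest-instrument combination reaching 91.
microarray batch + sequencing lane: 92 expected citations at 30 h.
No combination under 30 h hits 91.

30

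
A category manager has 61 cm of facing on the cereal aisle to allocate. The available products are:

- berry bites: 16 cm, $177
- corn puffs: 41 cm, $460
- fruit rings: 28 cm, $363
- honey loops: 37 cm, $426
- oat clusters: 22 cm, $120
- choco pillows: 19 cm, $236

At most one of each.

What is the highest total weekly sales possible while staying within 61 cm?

696

Ranking by ratio (weekly sales/cm): fruit rings 12.96, choco pillows 12.42, honey loops 11.51, corn puffs 11.22.
Taking the top-ratio products first gives fruit rings + choco pillows for 599 (47 cm).
The 28 cm tied up in fruit rings is better spent on corn puffs — total rises to 696 (60 cm).
Runner-up honey loops + choco pillows tops out at 662.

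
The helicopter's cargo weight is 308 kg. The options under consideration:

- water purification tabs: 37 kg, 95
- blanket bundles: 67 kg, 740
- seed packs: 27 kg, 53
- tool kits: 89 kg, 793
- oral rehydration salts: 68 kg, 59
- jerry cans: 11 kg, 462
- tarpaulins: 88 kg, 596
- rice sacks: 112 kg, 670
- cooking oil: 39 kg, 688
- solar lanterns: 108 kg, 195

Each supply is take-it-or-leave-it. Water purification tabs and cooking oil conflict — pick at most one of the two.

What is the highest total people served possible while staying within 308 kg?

Taking blanket bundles + tool kits + jerry cans + tarpaulins + cooking oil: 294 kg used, 3279 in people served.
The closest alternative, blanket bundles + tool kits + rice sacks + cooking oil, reaches only 2891.

3279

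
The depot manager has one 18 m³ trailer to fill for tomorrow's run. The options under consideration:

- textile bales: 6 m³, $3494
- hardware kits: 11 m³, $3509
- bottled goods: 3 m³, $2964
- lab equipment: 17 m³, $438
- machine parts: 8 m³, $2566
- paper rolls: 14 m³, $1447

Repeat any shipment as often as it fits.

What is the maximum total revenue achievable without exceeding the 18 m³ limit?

17784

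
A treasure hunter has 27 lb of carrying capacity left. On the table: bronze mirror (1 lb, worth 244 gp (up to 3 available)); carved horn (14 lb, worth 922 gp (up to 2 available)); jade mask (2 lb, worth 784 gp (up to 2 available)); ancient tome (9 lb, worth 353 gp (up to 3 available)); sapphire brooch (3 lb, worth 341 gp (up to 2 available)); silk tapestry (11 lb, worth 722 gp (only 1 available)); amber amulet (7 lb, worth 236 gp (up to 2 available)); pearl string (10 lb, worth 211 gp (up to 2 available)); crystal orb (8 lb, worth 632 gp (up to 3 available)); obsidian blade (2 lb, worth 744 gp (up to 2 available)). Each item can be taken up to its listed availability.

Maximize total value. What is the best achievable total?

5102

Ranking by ratio (value/lb): jade mask 392.00, obsidian blade 372.00, bronze mirror 244.00.
3×bronze mirror + 2×jade mask + 2×sapphire brooch + crystal orb + 2×obsidian blade uses 25 of the 27 lb and totals 5102.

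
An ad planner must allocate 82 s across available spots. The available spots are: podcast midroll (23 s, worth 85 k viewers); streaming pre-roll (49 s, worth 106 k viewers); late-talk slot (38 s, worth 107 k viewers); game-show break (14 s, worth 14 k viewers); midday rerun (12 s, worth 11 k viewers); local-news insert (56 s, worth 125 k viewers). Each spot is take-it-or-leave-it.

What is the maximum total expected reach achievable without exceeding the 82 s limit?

210

By expected reach per s: podcast midroll 3.70, late-talk slot 2.82, local-news insert 2.23 lead.
Greedy by ratio would take podcast midroll + late-talk slot + game-show break: 75 s used, total 206.
Dropping late-talk slot and game-show break frees 52 s; slotting in local-news insert (56 s) lifts the total to 210 at 79 s.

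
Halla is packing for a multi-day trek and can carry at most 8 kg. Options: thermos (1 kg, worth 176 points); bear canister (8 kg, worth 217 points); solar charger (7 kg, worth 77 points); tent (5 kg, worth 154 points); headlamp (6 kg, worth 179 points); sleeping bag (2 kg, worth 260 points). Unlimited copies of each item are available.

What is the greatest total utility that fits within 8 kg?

1408

Density check — thermos 176.00, sleeping bag 130.00, tent 30.80, headlamp 29.83 are the best per kg.
The ratio ordering already packs tightly: 8×thermos, 8 kg, 1408.
No other feasible combination exceeds 1408.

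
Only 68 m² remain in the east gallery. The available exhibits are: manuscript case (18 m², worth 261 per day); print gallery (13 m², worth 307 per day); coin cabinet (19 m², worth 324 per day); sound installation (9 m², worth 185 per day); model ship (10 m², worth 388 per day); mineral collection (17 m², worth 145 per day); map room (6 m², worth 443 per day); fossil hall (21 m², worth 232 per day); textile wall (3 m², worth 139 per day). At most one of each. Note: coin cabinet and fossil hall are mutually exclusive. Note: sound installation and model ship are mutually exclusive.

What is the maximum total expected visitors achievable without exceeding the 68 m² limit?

Print gallery + coin cabinet + model ship + mineral collection + map room + textile wall uses 68 of the 68 m² and totals 1746.

1746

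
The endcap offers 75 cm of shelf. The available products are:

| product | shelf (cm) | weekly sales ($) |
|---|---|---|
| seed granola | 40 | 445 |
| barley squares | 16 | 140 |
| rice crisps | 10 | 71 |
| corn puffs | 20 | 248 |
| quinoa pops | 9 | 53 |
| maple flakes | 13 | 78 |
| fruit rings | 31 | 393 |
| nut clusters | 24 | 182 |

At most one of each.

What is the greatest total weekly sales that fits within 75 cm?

838

A density-first pass picks barley squares + corn puffs + fruit rings — 781 at 67 cm.
Dropping barley squares and corn puffs frees 36 cm; slotting in seed granola (40 cm) lifts the total to 838 at 71 cm.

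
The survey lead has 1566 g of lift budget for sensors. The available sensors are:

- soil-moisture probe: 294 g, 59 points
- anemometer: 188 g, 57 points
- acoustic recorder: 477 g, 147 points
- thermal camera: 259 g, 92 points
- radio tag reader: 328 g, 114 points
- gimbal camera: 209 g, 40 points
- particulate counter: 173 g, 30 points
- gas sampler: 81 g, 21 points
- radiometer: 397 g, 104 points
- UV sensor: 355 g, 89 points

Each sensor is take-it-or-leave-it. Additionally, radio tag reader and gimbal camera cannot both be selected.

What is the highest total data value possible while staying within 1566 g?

Acoustic recorder + thermal camera + radio tag reader + gas sampler + radiometer uses 1542 of the 1566 g and totals 478.

478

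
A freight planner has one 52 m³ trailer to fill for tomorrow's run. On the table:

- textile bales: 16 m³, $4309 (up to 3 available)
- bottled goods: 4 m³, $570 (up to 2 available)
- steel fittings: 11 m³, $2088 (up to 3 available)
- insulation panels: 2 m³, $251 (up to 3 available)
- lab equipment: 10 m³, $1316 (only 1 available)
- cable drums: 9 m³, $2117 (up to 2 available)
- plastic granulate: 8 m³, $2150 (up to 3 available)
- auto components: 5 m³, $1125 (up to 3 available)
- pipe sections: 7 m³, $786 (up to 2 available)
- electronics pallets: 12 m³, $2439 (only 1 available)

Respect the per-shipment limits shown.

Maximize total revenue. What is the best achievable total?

3×textile bales + bottled goods uses 52 of the 52 m³ and totals 13497.
Nothing else within 52 m³ beats 13497.

13497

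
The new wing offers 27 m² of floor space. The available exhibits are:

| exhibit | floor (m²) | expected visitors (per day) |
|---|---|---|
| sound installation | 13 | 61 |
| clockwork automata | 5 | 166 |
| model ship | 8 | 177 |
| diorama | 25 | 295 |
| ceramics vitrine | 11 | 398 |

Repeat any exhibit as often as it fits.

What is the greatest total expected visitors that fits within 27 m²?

962

By expected visitors per m²: ceramics vitrine 36.18, clockwork automata 33.20, model ship 22.12 lead.
The ratio ordering already packs tightly: clockwork automata + 2×ceramics vitrine, 27 m², 962.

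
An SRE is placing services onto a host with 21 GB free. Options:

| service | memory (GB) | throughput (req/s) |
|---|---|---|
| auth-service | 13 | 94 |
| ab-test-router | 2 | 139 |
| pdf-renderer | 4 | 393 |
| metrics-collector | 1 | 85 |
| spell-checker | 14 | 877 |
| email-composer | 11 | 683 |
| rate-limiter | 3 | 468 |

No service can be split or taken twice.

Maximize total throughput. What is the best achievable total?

Taking ab-test-router + pdf-renderer + metrics-collector + email-composer + rate-limiter: 21 GB used, 1768 in throughput.
Runner-up pdf-renderer + spell-checker + rate-limiter tops out at 1738.

1768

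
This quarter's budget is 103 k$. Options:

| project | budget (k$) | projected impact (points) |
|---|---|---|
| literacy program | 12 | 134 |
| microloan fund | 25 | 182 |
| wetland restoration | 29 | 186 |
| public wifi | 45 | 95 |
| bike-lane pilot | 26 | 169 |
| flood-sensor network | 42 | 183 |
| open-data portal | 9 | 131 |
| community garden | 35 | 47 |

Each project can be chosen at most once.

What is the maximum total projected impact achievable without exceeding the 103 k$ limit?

802

Literacy program + microloan fund + wetland restoration + bike-lane pilot + open-data portal uses 101 of the 103 k$ and totals 802.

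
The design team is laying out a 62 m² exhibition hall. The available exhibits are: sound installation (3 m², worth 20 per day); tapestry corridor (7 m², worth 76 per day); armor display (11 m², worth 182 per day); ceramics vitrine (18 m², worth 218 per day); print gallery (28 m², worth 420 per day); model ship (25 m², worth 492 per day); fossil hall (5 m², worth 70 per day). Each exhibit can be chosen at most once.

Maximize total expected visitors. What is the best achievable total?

Density check — model ship 19.68, armor display 16.55, print gallery 15.00 are the best per m².
A density-first pass picks sound installation + armor display + ceramics vitrine + model ship + fossil hall — 982 at 62 m².
The 29 m² tied up in armor display and ceramics vitrine is better spent on print gallery — total rises to 1002 (61 m²).
The spare 1 m² is too small for any remaining exhibit, and no exchange beats 1002.

1002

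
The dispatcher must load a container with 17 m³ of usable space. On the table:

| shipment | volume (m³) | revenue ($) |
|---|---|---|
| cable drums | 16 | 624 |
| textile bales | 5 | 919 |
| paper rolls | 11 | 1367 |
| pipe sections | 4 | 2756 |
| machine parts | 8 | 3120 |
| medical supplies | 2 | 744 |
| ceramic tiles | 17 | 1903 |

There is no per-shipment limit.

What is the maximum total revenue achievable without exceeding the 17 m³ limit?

11024

Best packing: 4×pipe sections — 16 m³, 11024 total.
The spare 1 m³ is too small for any remaining shipment, and no exchange beats 11024.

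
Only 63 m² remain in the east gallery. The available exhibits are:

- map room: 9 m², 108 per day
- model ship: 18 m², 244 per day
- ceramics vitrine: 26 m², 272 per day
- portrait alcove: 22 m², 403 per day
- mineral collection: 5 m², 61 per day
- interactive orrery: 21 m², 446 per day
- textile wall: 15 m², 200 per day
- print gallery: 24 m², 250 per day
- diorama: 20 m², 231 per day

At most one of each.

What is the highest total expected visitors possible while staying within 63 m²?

1110

By expected visitors per m²: interactive orrery 21.24, portrait alcove 18.32, model ship 13.56 lead.
Greedy by ratio would take model ship + portrait alcove + interactive orrery: 61 m² used, total 1093.
The 18 m² tied up in model ship is better spent on mineral collection + textile wall — total rises to 1110 (63 m²).
Every other selection either busts 63 m² or fails to beat 1110.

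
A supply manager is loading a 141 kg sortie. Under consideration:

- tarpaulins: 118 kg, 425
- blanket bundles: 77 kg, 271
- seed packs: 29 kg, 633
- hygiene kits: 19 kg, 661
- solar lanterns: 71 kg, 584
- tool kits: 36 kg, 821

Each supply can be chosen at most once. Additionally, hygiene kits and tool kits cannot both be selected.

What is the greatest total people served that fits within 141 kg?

Seed packs + solar lanterns + tool kits uses 136 of the 141 kg and totals 2038.
The spare 5 kg is too small for any remaining supply, and no feasible exchange beats 2038.

2038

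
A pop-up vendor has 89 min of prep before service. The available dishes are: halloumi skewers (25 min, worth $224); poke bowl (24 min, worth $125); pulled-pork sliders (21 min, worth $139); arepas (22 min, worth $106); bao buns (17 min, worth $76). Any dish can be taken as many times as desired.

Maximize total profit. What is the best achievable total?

672

3×halloumi skewers uses 75 of the 89 min and totals 672.
That's the maximum — no swap from here does better than 672.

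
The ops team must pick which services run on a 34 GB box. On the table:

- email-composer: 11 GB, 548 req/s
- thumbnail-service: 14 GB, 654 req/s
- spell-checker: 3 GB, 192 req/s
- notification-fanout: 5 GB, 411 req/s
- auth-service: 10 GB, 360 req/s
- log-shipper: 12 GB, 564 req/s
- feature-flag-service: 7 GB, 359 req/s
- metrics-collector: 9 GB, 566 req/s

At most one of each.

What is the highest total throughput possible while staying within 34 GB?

1900

By throughput per GB: notification-fanout 82.20, spell-checker 64.00, metrics-collector 62.89 lead.
Taking the top-ratio services first gives spell-checker + notification-fanout + auth-service + feature-flag-service + metrics-collector for 1888 (34 GB).
The 13 GB tied up in spell-checker and auth-service is better spent on log-shipper — total rises to 1900 (33 GB).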